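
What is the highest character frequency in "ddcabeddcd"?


Input: ddcabeddcd
Character counts:
  'a': 1
  'b': 1
  'c': 2
  'd': 5
  'e': 1
Maximum frequency: 5

5


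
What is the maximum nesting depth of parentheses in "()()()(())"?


Input: "()()()(())"
Tracking depth:
  Position 0 '(': depth becomes 1
  Position 1 ')': depth becomes 0
  Position 2 '(': depth becomes 1
  Position 3 ')': depth becomes 0
  Position 4 '(': depth becomes 1
  Position 5 ')': depth becomes 0
  Position 6 '(': depth becomes 1
  Position 7 '(': depth becomes 2
  Position 8 ')': depth becomes 1
  Position 9 ')': depth becomes 0
Maximum depth reached: 2

2


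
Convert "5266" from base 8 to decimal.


Input: "5266" in base 8
Positional expansion:
  Digit '5' (value 5) x 8^3 = 2560
  Digit '2' (value 2) x 8^2 = 128
  Digit '6' (value 6) x 8^1 = 48
  Digit '6' (value 6) x 8^0 = 6
Sum = 2742

2742


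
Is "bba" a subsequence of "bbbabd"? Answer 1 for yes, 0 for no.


Check if "bba" is a subsequence of "bbbabd"
Greedy scan:
  Position 0 ('b'): matches sub[0] = 'b'
  Position 1 ('b'): matches sub[1] = 'b'
  Position 2 ('b'): no match needed
  Position 3 ('a'): matches sub[2] = 'a'
  Position 4 ('b'): no match needed
  Position 5 ('d'): no match needed
All 3 characters matched => is a subsequence

1


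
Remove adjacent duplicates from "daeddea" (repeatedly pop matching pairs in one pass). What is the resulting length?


Input: daeddea
Stack-based adjacent duplicate removal:
  Read 'd': push. Stack: d
  Read 'a': push. Stack: da
  Read 'e': push. Stack: dae
  Read 'd': push. Stack: daed
  Read 'd': matches stack top 'd' => pop. Stack: dae
  Read 'e': matches stack top 'e' => pop. Stack: da
  Read 'a': matches stack top 'a' => pop. Stack: d
Final stack: "d" (length 1)

1


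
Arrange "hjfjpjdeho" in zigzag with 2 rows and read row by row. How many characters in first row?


Zigzag "hjfjpjdeho" into 2 rows:
Placing characters:
  'h' => row 0
  'j' => row 1
  'f' => row 0
  'j' => row 1
  'p' => row 0
  'j' => row 1
  'd' => row 0
  'e' => row 1
  'h' => row 0
  'o' => row 1
Rows:
  Row 0: "hfpdh"
  Row 1: "jjjeo"
First row length: 5

5


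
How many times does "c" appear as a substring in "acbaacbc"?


Searching for "c" in "acbaacbc"
Scanning each position:
  Position 0: "a" => no
  Position 1: "c" => MATCH
  Position 2: "b" => no
  Position 3: "a" => no
  Position 4: "a" => no
  Position 5: "c" => MATCH
  Position 6: "b" => no
  Position 7: "c" => MATCH
Total occurrences: 3

3


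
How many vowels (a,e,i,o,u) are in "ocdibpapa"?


Input: ocdibpapa
Checking each character:
  'o' at position 0: vowel (running total: 1)
  'c' at position 1: consonant
  'd' at position 2: consonant
  'i' at position 3: vowel (running total: 2)
  'b' at position 4: consonant
  'p' at position 5: consonant
  'a' at position 6: vowel (running total: 3)
  'p' at position 7: consonant
  'a' at position 8: vowel (running total: 4)
Total vowels: 4

4


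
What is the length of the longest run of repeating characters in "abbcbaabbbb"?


Input: "abbcbaabbbb"
Scanning for longest run:
  Position 1 ('b'): new char, reset run to 1
  Position 2 ('b'): continues run of 'b', length=2
  Position 3 ('c'): new char, reset run to 1
  Position 4 ('b'): new char, reset run to 1
  Position 5 ('a'): new char, reset run to 1
  Position 6 ('a'): continues run of 'a', length=2
  Position 7 ('b'): new char, reset run to 1
  Position 8 ('b'): continues run of 'b', length=2
  Position 9 ('b'): continues run of 'b', length=3
  Position 10 ('b'): continues run of 'b', length=4
Longest run: 'b' with length 4

4


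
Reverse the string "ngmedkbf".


Input: ngmedkbf
Reading characters right to left:
  Position 7: 'f'
  Position 6: 'b'
  Position 5: 'k'
  Position 4: 'd'
  Position 3: 'e'
  Position 2: 'm'
  Position 1: 'g'
  Position 0: 'n'
Reversed: fbkdemgn

fbkdemgn


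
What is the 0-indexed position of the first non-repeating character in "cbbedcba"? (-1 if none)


Input: cbbedcba
Character frequencies:
  'a': 1
  'b': 3
  'c': 2
  'd': 1
  'e': 1
Scanning left to right for freq == 1:
  Position 0 ('c'): freq=2, skip
  Position 1 ('b'): freq=3, skip
  Position 2 ('b'): freq=3, skip
  Position 3 ('e'): unique! => answer = 3

3


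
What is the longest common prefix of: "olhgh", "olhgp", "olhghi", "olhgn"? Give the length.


Words: olhgh, olhgp, olhghi, olhgn
  Position 0: all 'o' => match
  Position 1: all 'l' => match
  Position 2: all 'h' => match
  Position 3: all 'g' => match
  Position 4: ('h', 'p', 'h', 'n') => mismatch, stop
LCP = "olhg" (length 4)

4


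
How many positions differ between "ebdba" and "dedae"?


Comparing "ebdba" and "dedae" position by position:
  Position 0: 'e' vs 'd' => DIFFER
  Position 1: 'b' vs 'e' => DIFFER
  Position 2: 'd' vs 'd' => same
  Position 3: 'b' vs 'a' => DIFFER
  Position 4: 'a' vs 'e' => DIFFER
Positions that differ: 4

4


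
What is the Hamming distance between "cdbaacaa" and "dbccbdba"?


Comparing "cdbaacaa" and "dbccbdba" position by position:
  Position 0: 'c' vs 'd' => differ
  Position 1: 'd' vs 'b' => differ
  Position 2: 'b' vs 'c' => differ
  Position 3: 'a' vs 'c' => differ
  Position 4: 'a' vs 'b' => differ
  Position 5: 'c' vs 'd' => differ
  Position 6: 'a' vs 'b' => differ
  Position 7: 'a' vs 'a' => same
Total differences (Hamming distance): 7

7


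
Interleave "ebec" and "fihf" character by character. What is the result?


Interleaving "ebec" and "fihf":
  Position 0: 'e' from first, 'f' from second => "ef"
  Position 1: 'b' from first, 'i' from second => "bi"
  Position 2: 'e' from first, 'h' from second => "eh"
  Position 3: 'c' from first, 'f' from second => "cf"
Result: efbiehcf

efbiehcf


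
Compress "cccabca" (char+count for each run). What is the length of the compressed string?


Input: cccabca
Runs:
  'c' x 3 => "c3"
  'a' x 1 => "a1"
  'b' x 1 => "b1"
  'c' x 1 => "c1"
  'a' x 1 => "a1"
Compressed: "c3a1b1c1a1"
Compressed length: 10

10


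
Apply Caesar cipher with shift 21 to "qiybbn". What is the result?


Caesar cipher: shift "qiybbn" by 21
  'q' (pos 16) + 21 = pos 11 = 'l'
  'i' (pos 8) + 21 = pos 3 = 'd'
  'y' (pos 24) + 21 = pos 19 = 't'
  'b' (pos 1) + 21 = pos 22 = 'w'
  'b' (pos 1) + 21 = pos 22 = 'w'
  'n' (pos 13) + 21 = pos 8 = 'i'
Result: ldtwwi

ldtwwi


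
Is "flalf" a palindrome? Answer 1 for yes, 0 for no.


Input: flalf
Reversed: flalf
  Compare pos 0 ('f') with pos 4 ('f'): match
  Compare pos 1 ('l') with pos 3 ('l'): match
Result: palindrome

1


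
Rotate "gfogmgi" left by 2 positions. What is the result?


Input: "gfogmgi", rotate left by 2
First 2 characters: "gf"
Remaining characters: "ogmgi"
Concatenate remaining + first: "ogmgi" + "gf" = "ogmgigf"

ogmgigf


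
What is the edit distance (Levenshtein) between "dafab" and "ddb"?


Computing edit distance: "dafab" -> "ddb"
DP table:
           d    d    b
      0    1    2    3
  d   1    0    1    2
  a   2    1    1    2
  f   3    2    2    2
  a   4    3    3    3
  b   5    4    4    3
Edit distance = dp[5][3] = 3

3


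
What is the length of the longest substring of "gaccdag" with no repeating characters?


Input: "gaccdag"
Sliding window (track last position of each char):
  Position 0 ('g'): window [0,0] length 1 -- new best
  Position 1 ('a'): window [0,1] length 2 -- new best
  Position 2 ('c'): window [0,2] length 3 -- new best
  Position 3 ('c'): repeat (last at 2), move window start to 3
  Position 3 ('c'): window [3,3] length 1
  Position 4 ('d'): window [3,4] length 2
  Position 5 ('a'): window [3,5] length 3
  Position 6 ('g'): window [3,6] length 4 -- new best
Longest substring with no repeats: "cdag" with length 4

4


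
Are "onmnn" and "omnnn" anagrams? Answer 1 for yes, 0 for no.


Strings: "onmnn", "omnnn"
Sorted first:  mnnno
Sorted second: mnnno
Sorted forms match => anagrams

1


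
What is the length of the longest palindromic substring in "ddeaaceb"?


Input: "ddeaaceb"
Checking substrings for palindromes:
  [0:2] "dd" (len 2) => palindrome
  [3:5] "aa" (len 2) => palindrome
Longest palindromic substring: "dd" with length 2

2


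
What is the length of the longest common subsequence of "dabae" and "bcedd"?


LCS of "dabae" and "bcedd"
DP table:
           b    c    e    d    d
      0    0    0    0    0    0
  d   0    0    0    0    1    1
  a   0    0    0    0    1    1
  b   0    1    1    1    1    1
  a   0    1    1    1    1    1
  e   0    1    1    2    2    2
LCS length = dp[5][5] = 2

2


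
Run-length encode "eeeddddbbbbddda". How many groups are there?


Input: eeeddddbbbbddda
Scanning for consecutive runs:
  Group 1: 'e' x 3 (positions 0-2)
  Group 2: 'd' x 4 (positions 3-6)
  Group 3: 'b' x 4 (positions 7-10)
  Group 4: 'd' x 3 (positions 11-13)
  Group 5: 'a' x 1 (positions 14-14)
Total groups: 5

5


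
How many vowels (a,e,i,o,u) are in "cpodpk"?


Input: cpodpk
Checking each character:
  'c' at position 0: consonant
  'p' at position 1: consonant
  'o' at position 2: vowel (running total: 1)
  'd' at position 3: consonant
  'p' at position 4: consonant
  'k' at position 5: consonant
Total vowels: 1

1


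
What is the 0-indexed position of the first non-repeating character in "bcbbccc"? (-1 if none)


Input: bcbbccc
Character frequencies:
  'b': 3
  'c': 4
Scanning left to right for freq == 1:
  Position 0 ('b'): freq=3, skip
  Position 1 ('c'): freq=4, skip
  Position 2 ('b'): freq=3, skip
  Position 3 ('b'): freq=3, skip
  Position 4 ('c'): freq=4, skip
  Position 5 ('c'): freq=4, skip
  Position 6 ('c'): freq=4, skip
  No unique character found => answer = -1

-1


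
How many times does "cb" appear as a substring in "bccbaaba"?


Searching for "cb" in "bccbaaba"
Scanning each position:
  Position 0: "bc" => no
  Position 1: "cc" => no
  Position 2: "cb" => MATCH
  Position 3: "ba" => no
  Position 4: "aa" => no
  Position 5: "ab" => no
  Position 6: "ba" => no
Total occurrences: 1

1


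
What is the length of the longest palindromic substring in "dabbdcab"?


Input: "dabbdcab"
Checking substrings for palindromes:
  [2:4] "bb" (len 2) => palindrome
Longest palindromic substring: "bb" with length 2

2


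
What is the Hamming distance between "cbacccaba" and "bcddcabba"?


Comparing "cbacccaba" and "bcddcabba" position by position:
  Position 0: 'c' vs 'b' => differ
  Position 1: 'b' vs 'c' => differ
  Position 2: 'a' vs 'd' => differ
  Position 3: 'c' vs 'd' => differ
  Position 4: 'c' vs 'c' => same
  Position 5: 'c' vs 'a' => differ
  Position 6: 'a' vs 'b' => differ
  Position 7: 'b' vs 'b' => same
  Position 8: 'a' vs 'a' => same
Total differences (Hamming distance): 6

6


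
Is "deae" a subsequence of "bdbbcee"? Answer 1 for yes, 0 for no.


Check if "deae" is a subsequence of "bdbbcee"
Greedy scan:
  Position 0 ('b'): no match needed
  Position 1 ('d'): matches sub[0] = 'd'
  Position 2 ('b'): no match needed
  Position 3 ('b'): no match needed
  Position 4 ('c'): no match needed
  Position 5 ('e'): matches sub[1] = 'e'
  Position 6 ('e'): no match needed
Only matched 2/4 characters => not a subsequence

0


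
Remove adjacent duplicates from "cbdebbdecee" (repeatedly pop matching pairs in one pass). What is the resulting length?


Input: cbdebbdecee
Stack-based adjacent duplicate removal:
  Read 'c': push. Stack: c
  Read 'b': push. Stack: cb
  Read 'd': push. Stack: cbd
  Read 'e': push. Stack: cbde
  Read 'b': push. Stack: cbdeb
  Read 'b': matches stack top 'b' => pop. Stack: cbde
  Read 'd': push. Stack: cbded
  Read 'e': push. Stack: cbdede
  Read 'c': push. Stack: cbdedec
  Read 'e': push. Stack: cbdedece
  Read 'e': matches stack top 'e' => pop. Stack: cbdedec
Final stack: "cbdedec" (length 7)

7


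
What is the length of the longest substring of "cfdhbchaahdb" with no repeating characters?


Input: "cfdhbchaahdb"
Sliding window (track last position of each char):
  Position 0 ('c'): window [0,0] length 1 -- new best
  Position 1 ('f'): window [0,1] length 2 -- new best
  Position 2 ('d'): window [0,2] length 3 -- new best
  Position 3 ('h'): window [0,3] length 4 -- new best
  Position 4 ('b'): window [0,4] length 5 -- new best
  Position 5 ('c'): repeat (last at 0), move window start to 1
  Position 5 ('c'): window [1,5] length 5
  Position 6 ('h'): repeat (last at 3), move window start to 4
  Position 6 ('h'): window [4,6] length 3
  Position 7 ('a'): window [4,7] length 4
  Position 8 ('a'): repeat (last at 7), move window start to 8
  Position 8 ('a'): window [8,8] length 1
  Position 9 ('h'): window [8,9] length 2
  Position 10 ('d'): window [8,10] length 3
  Position 11 ('b'): window [8,11] length 4
Longest substring with no repeats: "cfdhb" with length 5

5


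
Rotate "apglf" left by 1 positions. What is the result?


Input: "apglf", rotate left by 1
First 1 characters: "a"
Remaining characters: "pglf"
Concatenate remaining + first: "pglf" + "a" = "pglfa"

pglfa


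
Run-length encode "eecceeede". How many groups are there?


Input: eecceeede
Scanning for consecutive runs:
  Group 1: 'e' x 2 (positions 0-1)
  Group 2: 'c' x 2 (positions 2-3)
  Group 3: 'e' x 3 (positions 4-6)
  Group 4: 'd' x 1 (positions 7-7)
  Group 5: 'e' x 1 (positions 8-8)
Total groups: 5

5


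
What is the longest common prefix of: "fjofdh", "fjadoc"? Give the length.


Words: fjofdh, fjadoc
  Position 0: all 'f' => match
  Position 1: all 'j' => match
  Position 2: ('o', 'a') => mismatch, stop
LCP = "fj" (length 2)

2


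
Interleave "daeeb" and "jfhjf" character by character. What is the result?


Interleaving "daeeb" and "jfhjf":
  Position 0: 'd' from first, 'j' from second => "dj"
  Position 1: 'a' from first, 'f' from second => "af"
  Position 2: 'e' from first, 'h' from second => "eh"
  Position 3: 'e' from first, 'j' from second => "ej"
  Position 4: 'b' from first, 'f' from second => "bf"
Result: djafehejbf

djafehejbf


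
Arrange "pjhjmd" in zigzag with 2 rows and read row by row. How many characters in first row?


Zigzag "pjhjmd" into 2 rows:
Placing characters:
  'p' => row 0
  'j' => row 1
  'h' => row 0
  'j' => row 1
  'm' => row 0
  'd' => row 1
Rows:
  Row 0: "phm"
  Row 1: "jjd"
First row length: 3

3


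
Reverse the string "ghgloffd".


Input: ghgloffd
Reading characters right to left:
  Position 7: 'd'
  Position 6: 'f'
  Position 5: 'f'
  Position 4: 'o'
  Position 3: 'l'
  Position 2: 'g'
  Position 1: 'h'
  Position 0: 'g'
Reversed: dffolghg

dffolghg


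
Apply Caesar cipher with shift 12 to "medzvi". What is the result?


Caesar cipher: shift "medzvi" by 12
  'm' (pos 12) + 12 = pos 24 = 'y'
  'e' (pos 4) + 12 = pos 16 = 'q'
  'd' (pos 3) + 12 = pos 15 = 'p'
  'z' (pos 25) + 12 = pos 11 = 'l'
  'v' (pos 21) + 12 = pos 7 = 'h'
  'i' (pos 8) + 12 = pos 20 = 'u'
Result: yqplhu

yqplhu


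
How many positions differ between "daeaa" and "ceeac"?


Comparing "daeaa" and "ceeac" position by position:
  Position 0: 'd' vs 'c' => DIFFER
  Position 1: 'a' vs 'e' => DIFFER
  Position 2: 'e' vs 'e' => same
  Position 3: 'a' vs 'a' => same
  Position 4: 'a' vs 'c' => DIFFER
Positions that differ: 3

3


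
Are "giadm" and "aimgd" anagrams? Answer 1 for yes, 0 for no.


Strings: "giadm", "aimgd"
Sorted first:  adgim
Sorted second: adgim
Sorted forms match => anagrams

1


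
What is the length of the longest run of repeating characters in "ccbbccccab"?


Input: "ccbbccccab"
Scanning for longest run:
  Position 1 ('c'): continues run of 'c', length=2
  Position 2 ('b'): new char, reset run to 1
  Position 3 ('b'): continues run of 'b', length=2
  Position 4 ('c'): new char, reset run to 1
  Position 5 ('c'): continues run of 'c', length=2
  Position 6 ('c'): continues run of 'c', length=3
  Position 7 ('c'): continues run of 'c', length=4
  Position 8 ('a'): new char, reset run to 1
  Position 9 ('b'): new char, reset run to 1
Longest run: 'c' with length 4

4


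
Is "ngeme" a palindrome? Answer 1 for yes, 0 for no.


Input: ngeme
Reversed: emegn
  Compare pos 0 ('n') with pos 4 ('e'): MISMATCH
  Compare pos 1 ('g') with pos 3 ('m'): MISMATCH
Result: not a palindrome

0


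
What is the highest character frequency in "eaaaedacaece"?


Input: eaaaedacaece
Character counts:
  'a': 5
  'c': 2
  'd': 1
  'e': 4
Maximum frequency: 5

5


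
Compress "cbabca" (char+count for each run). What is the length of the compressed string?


Input: cbabca
Runs:
  'c' x 1 => "c1"
  'b' x 1 => "b1"
  'a' x 1 => "a1"
  'b' x 1 => "b1"
  'c' x 1 => "c1"
  'a' x 1 => "a1"
Compressed: "c1b1a1b1c1a1"
Compressed length: 12

12


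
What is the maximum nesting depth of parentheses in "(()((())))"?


Input: "(()((())))"
Tracking depth:
  Position 0 '(': depth becomes 1
  Position 1 '(': depth becomes 2
  Position 2 ')': depth becomes 1
  Position 3 '(': depth becomes 2
  Position 4 '(': depth becomes 3
  Position 5 '(': depth becomes 4
  Position 6 ')': depth becomes 3
  Position 7 ')': depth becomes 2
  Position 8 ')': depth becomes 1
  Position 9 ')': depth becomes 0
Maximum depth reached: 4

4


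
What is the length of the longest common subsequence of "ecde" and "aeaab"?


LCS of "ecde" and "aeaab"
DP table:
           a    e    a    a    b
      0    0    0    0    0    0
  e   0    0    1    1    1    1
  c   0    0    1    1    1    1
  d   0    0    1    1    1    1
  e   0    0    1    1    1    1
LCS length = dp[4][5] = 1

1


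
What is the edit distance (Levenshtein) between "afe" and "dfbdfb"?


Computing edit distance: "afe" -> "dfbdfb"
DP table:
           d    f    b    d    f    b
      0    1    2    3    4    5    6
  a   1    1    2    3    4    5    6
  f   2    2    1    2    3    4    5
  e   3    3    2    2    3    4    5
Edit distance = dp[3][6] = 5

5


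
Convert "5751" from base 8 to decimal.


Input: "5751" in base 8
Positional expansion:
  Digit '5' (value 5) x 8^3 = 2560
  Digit '7' (value 7) x 8^2 = 448
  Digit '5' (value 5) x 8^1 = 40
  Digit '1' (value 1) x 8^0 = 1
Sum = 3049

3049


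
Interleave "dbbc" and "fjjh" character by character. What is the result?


Interleaving "dbbc" and "fjjh":
  Position 0: 'd' from first, 'f' from second => "df"
  Position 1: 'b' from first, 'j' from second => "bj"
  Position 2: 'b' from first, 'j' from second => "bj"
  Position 3: 'c' from first, 'h' from second => "ch"
Result: dfbjbjch

dfbjbjch


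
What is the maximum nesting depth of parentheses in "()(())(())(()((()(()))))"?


Input: "()(())(())(()((()(()))))"
Tracking depth:
  Position 0 '(': depth becomes 1
  Position 1 ')': depth becomes 0
  Position 2 '(': depth becomes 1
  Position 3 '(': depth becomes 2
  Position 4 ')': depth becomes 1
  Position 5 ')': depth becomes 0
  Position 6 '(': depth becomes 1
  Position 7 '(': depth becomes 2
  Position 8 ')': depth becomes 1
  Position 9 ')': depth becomes 0
  Position 10 '(': depth becomes 1
  Position 11 '(': depth becomes 2
  Position 12 ')': depth becomes 1
  Position 13 '(': depth becomes 2
  Position 14 '(': depth becomes 3
  Position 15 '(': depth becomes 4
  Position 16 ')': depth becomes 3
  Position 17 '(': depth becomes 4
  Position 18 '(': depth becomes 5
  Position 19 ')': depth becomes 4
  Position 20 ')': depth becomes 3
  Position 21 ')': depth becomes 2
  Position 22 ')': depth becomes 1
  Position 23 ')': depth becomes 0
Maximum depth reached: 5

5


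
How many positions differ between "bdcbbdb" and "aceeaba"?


Comparing "bdcbbdb" and "aceeaba" position by position:
  Position 0: 'b' vs 'a' => DIFFER
  Position 1: 'd' vs 'c' => DIFFER
  Position 2: 'c' vs 'e' => DIFFER
  Position 3: 'b' vs 'e' => DIFFER
  Position 4: 'b' vs 'a' => DIFFER
  Position 5: 'd' vs 'b' => DIFFER
  Position 6: 'b' vs 'a' => DIFFER
Positions that differ: 7

7


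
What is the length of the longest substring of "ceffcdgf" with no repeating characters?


Input: "ceffcdgf"
Sliding window (track last position of each char):
  Position 0 ('c'): window [0,0] length 1 -- new best
  Position 1 ('e'): window [0,1] length 2 -- new best
  Position 2 ('f'): window [0,2] length 3 -- new best
  Position 3 ('f'): repeat (last at 2), move window start to 3
  Position 3 ('f'): window [3,3] length 1
  Position 4 ('c'): window [3,4] length 2
  Position 5 ('d'): window [3,5] length 3
  Position 6 ('g'): window [3,6] length 4 -- new best
  Position 7 ('f'): repeat (last at 3), move window start to 4
  Position 7 ('f'): window [4,7] length 4
Longest substring with no repeats: "fcdg" with length 4

4


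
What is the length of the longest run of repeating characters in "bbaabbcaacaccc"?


Input: "bbaabbcaacaccc"
Scanning for longest run:
  Position 1 ('b'): continues run of 'b', length=2
  Position 2 ('a'): new char, reset run to 1
  Position 3 ('a'): continues run of 'a', length=2
  Position 4 ('b'): new char, reset run to 1
  Position 5 ('b'): continues run of 'b', length=2
  Position 6 ('c'): new char, reset run to 1
  Position 7 ('a'): new char, reset run to 1
  Position 8 ('a'): continues run of 'a', length=2
  Position 9 ('c'): new char, reset run to 1
  Position 10 ('a'): new char, reset run to 1
  Position 11 ('c'): new char, reset run to 1
  Position 12 ('c'): continues run of 'c', length=2
  Position 13 ('c'): continues run of 'c', length=3
Longest run: 'c' with length 3

3


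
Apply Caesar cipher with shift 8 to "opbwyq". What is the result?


Caesar cipher: shift "opbwyq" by 8
  'o' (pos 14) + 8 = pos 22 = 'w'
  'p' (pos 15) + 8 = pos 23 = 'x'
  'b' (pos 1) + 8 = pos 9 = 'j'
  'w' (pos 22) + 8 = pos 4 = 'e'
  'y' (pos 24) + 8 = pos 6 = 'g'
  'q' (pos 16) + 8 = pos 24 = 'y'
Result: wxjegy

wxjegy


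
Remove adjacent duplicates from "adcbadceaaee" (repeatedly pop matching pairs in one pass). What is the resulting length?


Input: adcbadceaaee
Stack-based adjacent duplicate removal:
  Read 'a': push. Stack: a
  Read 'd': push. Stack: ad
  Read 'c': push. Stack: adc
  Read 'b': push. Stack: adcb
  Read 'a': push. Stack: adcba
  Read 'd': push. Stack: adcbad
  Read 'c': push. Stack: adcbadc
  Read 'e': push. Stack: adcbadce
  Read 'a': push. Stack: adcbadcea
  Read 'a': matches stack top 'a' => pop. Stack: adcbadce
  Read 'e': matches stack top 'e' => pop. Stack: adcbadc
  Read 'e': push. Stack: adcbadce
Final stack: "adcbadce" (length 8)

8


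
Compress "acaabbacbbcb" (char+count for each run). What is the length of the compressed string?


Input: acaabbacbbcb
Runs:
  'a' x 1 => "a1"
  'c' x 1 => "c1"
  'a' x 2 => "a2"
  'b' x 2 => "b2"
  'a' x 1 => "a1"
  'c' x 1 => "c1"
  'b' x 2 => "b2"
  'c' x 1 => "c1"
  'b' x 1 => "b1"
Compressed: "a1c1a2b2a1c1b2c1b1"
Compressed length: 18

18


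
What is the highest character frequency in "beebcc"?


Input: beebcc
Character counts:
  'b': 2
  'c': 2
  'e': 2
Maximum frequency: 2

2


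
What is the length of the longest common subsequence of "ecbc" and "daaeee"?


LCS of "ecbc" and "daaeee"
DP table:
           d    a    a    e    e    e
      0    0    0    0    0    0    0
  e   0    0    0    0    1    1    1
  c   0    0    0    0    1    1    1
  b   0    0    0    0    1    1    1
  c   0    0    0    0    1    1    1
LCS length = dp[4][6] = 1

1


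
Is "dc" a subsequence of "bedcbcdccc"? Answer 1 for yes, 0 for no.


Check if "dc" is a subsequence of "bedcbcdccc"
Greedy scan:
  Position 0 ('b'): no match needed
  Position 1 ('e'): no match needed
  Position 2 ('d'): matches sub[0] = 'd'
  Position 3 ('c'): matches sub[1] = 'c'
  Position 4 ('b'): no match needed
  Position 5 ('c'): no match needed
  Position 6 ('d'): no match needed
  Position 7 ('c'): no match needed
  Position 8 ('c'): no match needed
  Position 9 ('c'): no match needed
All 2 characters matched => is a subsequence

1


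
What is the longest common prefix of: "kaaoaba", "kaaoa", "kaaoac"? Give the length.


Words: kaaoaba, kaaoa, kaaoac
  Position 0: all 'k' => match
  Position 1: all 'a' => match
  Position 2: all 'a' => match
  Position 3: all 'o' => match
  Position 4: all 'a' => match
LCP = "kaaoa" (length 5)

5


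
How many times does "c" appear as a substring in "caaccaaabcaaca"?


Searching for "c" in "caaccaaabcaaca"
Scanning each position:
  Position 0: "c" => MATCH
  Position 1: "a" => no
  Position 2: "a" => no
  Position 3: "c" => MATCH
  Position 4: "c" => MATCH
  Position 5: "a" => no
  Position 6: "a" => no
  Position 7: "a" => no
  Position 8: "b" => no
  Position 9: "c" => MATCH
  Position 10: "a" => no
  Position 11: "a" => no
  Position 12: "c" => MATCH
  Position 13: "a" => no
Total occurrences: 5

5


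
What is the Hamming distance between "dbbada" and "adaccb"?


Comparing "dbbada" and "adaccb" position by position:
  Position 0: 'd' vs 'a' => differ
  Position 1: 'b' vs 'd' => differ
  Position 2: 'b' vs 'a' => differ
  Position 3: 'a' vs 'c' => differ
  Position 4: 'd' vs 'c' => differ
  Position 5: 'a' vs 'b' => differ
Total differences (Hamming distance): 6

6


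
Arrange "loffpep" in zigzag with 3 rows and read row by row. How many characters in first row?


Zigzag "loffpep" into 3 rows:
Placing characters:
  'l' => row 0
  'o' => row 1
  'f' => row 2
  'f' => row 1
  'p' => row 0
  'e' => row 1
  'p' => row 2
Rows:
  Row 0: "lp"
  Row 1: "ofe"
  Row 2: "fp"
First row length: 2

2


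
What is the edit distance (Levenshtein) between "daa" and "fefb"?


Computing edit distance: "daa" -> "fefb"
DP table:
           f    e    f    b
      0    1    2    3    4
  d   1    1    2    3    4
  a   2    2    2    3    4
  a   3    3    3    3    4
Edit distance = dp[3][4] = 4

4


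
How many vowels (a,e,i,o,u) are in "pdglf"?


Input: pdglf
Checking each character:
  'p' at position 0: consonant
  'd' at position 1: consonant
  'g' at position 2: consonant
  'l' at position 3: consonant
  'f' at position 4: consonant
Total vowels: 0

0


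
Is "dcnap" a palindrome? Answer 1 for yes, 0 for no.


Input: dcnap
Reversed: pancd
  Compare pos 0 ('d') with pos 4 ('p'): MISMATCH
  Compare pos 1 ('c') with pos 3 ('a'): MISMATCH
Result: not a palindrome

0


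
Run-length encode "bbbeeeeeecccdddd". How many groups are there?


Input: bbbeeeeeecccdddd
Scanning for consecutive runs:
  Group 1: 'b' x 3 (positions 0-2)
  Group 2: 'e' x 6 (positions 3-8)
  Group 3: 'c' x 3 (positions 9-11)
  Group 4: 'd' x 4 (positions 12-15)
Total groups: 4

4


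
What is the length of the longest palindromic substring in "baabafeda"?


Input: "baabafeda"
Checking substrings for palindromes:
  [0:4] "baab" (len 4) => palindrome
  [2:5] "aba" (len 3) => palindrome
  [1:3] "aa" (len 2) => palindrome
Longest palindromic substring: "baab" with length 4

4


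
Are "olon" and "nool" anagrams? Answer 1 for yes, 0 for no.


Strings: "olon", "nool"
Sorted first:  lnoo
Sorted second: lnoo
Sorted forms match => anagrams

1


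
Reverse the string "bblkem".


Input: bblkem
Reading characters right to left:
  Position 5: 'm'
  Position 4: 'e'
  Position 3: 'k'
  Position 2: 'l'
  Position 1: 'b'
  Position 0: 'b'
Reversed: meklbb

meklbb


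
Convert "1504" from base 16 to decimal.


Input: "1504" in base 16
Positional expansion:
  Digit '1' (value 1) x 16^3 = 4096
  Digit '5' (value 5) x 16^2 = 1280
  Digit '0' (value 0) x 16^1 = 0
  Digit '4' (value 4) x 16^0 = 4
Sum = 5380

5380


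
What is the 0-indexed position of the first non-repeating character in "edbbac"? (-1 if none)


Input: edbbac
Character frequencies:
  'a': 1
  'b': 2
  'c': 1
  'd': 1
  'e': 1
Scanning left to right for freq == 1:
  Position 0 ('e'): unique! => answer = 0

0


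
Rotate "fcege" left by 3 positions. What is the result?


Input: "fcege", rotate left by 3
First 3 characters: "fce"
Remaining characters: "ge"
Concatenate remaining + first: "ge" + "fce" = "gefce"

gefce


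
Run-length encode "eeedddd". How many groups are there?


Input: eeedddd
Scanning for consecutive runs:
  Group 1: 'e' x 3 (positions 0-2)
  Group 2: 'd' x 4 (positions 3-6)
Total groups: 2

2


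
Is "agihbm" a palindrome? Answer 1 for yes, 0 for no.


Input: agihbm
Reversed: mbhiga
  Compare pos 0 ('a') with pos 5 ('m'): MISMATCH
  Compare pos 1 ('g') with pos 4 ('b'): MISMATCH
  Compare pos 2 ('i') with pos 3 ('h'): MISMATCH
Result: not a palindrome

0


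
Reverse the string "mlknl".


Input: mlknl
Reading characters right to left:
  Position 4: 'l'
  Position 3: 'n'
  Position 2: 'k'
  Position 1: 'l'
  Position 0: 'm'
Reversed: lnklm

lnklm


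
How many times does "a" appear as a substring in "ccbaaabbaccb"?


Searching for "a" in "ccbaaabbaccb"
Scanning each position:
  Position 0: "c" => no
  Position 1: "c" => no
  Position 2: "b" => no
  Position 3: "a" => MATCH
  Position 4: "a" => MATCH
  Position 5: "a" => MATCH
  Position 6: "b" => no
  Position 7: "b" => no
  Position 8: "a" => MATCH
  Position 9: "c" => no
  Position 10: "c" => no
  Position 11: "b" => no
Total occurrences: 4

4


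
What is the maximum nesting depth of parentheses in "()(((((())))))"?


Input: "()(((((())))))"
Tracking depth:
  Position 0 '(': depth becomes 1
  Position 1 ')': depth becomes 0
  Position 2 '(': depth becomes 1
  Position 3 '(': depth becomes 2
  Position 4 '(': depth becomes 3
  Position 5 '(': depth becomes 4
  Position 6 '(': depth becomes 5
  Position 7 '(': depth becomes 6
  Position 8 ')': depth becomes 5
  Position 9 ')': depth becomes 4
  Position 10 ')': depth becomes 3
  Position 11 ')': depth becomes 2
  Position 12 ')': depth becomes 1
  Position 13 ')': depth becomes 0
Maximum depth reached: 6

6


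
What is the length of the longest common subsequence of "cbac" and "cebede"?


LCS of "cbac" and "cebede"
DP table:
           c    e    b    e    d    e
      0    0    0    0    0    0    0
  c   0    1    1    1    1    1    1
  b   0    1    1    2    2    2    2
  a   0    1    1    2    2    2    2
  c   0    1    1    2    2    2    2
LCS length = dp[4][6] = 2

2


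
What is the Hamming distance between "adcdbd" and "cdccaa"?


Comparing "adcdbd" and "cdccaa" position by position:
  Position 0: 'a' vs 'c' => differ
  Position 1: 'd' vs 'd' => same
  Position 2: 'c' vs 'c' => same
  Position 3: 'd' vs 'c' => differ
  Position 4: 'b' vs 'a' => differ
  Position 5: 'd' vs 'a' => differ
Total differences (Hamming distance): 4

4


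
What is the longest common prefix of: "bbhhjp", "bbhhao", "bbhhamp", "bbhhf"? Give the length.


Words: bbhhjp, bbhhao, bbhhamp, bbhhf
  Position 0: all 'b' => match
  Position 1: all 'b' => match
  Position 2: all 'h' => match
  Position 3: all 'h' => match
  Position 4: ('j', 'a', 'a', 'f') => mismatch, stop
LCP = "bbhh" (length 4)

4


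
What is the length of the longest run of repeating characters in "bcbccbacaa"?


Input: "bcbccbacaa"
Scanning for longest run:
  Position 1 ('c'): new char, reset run to 1
  Position 2 ('b'): new char, reset run to 1
  Position 3 ('c'): new char, reset run to 1
  Position 4 ('c'): continues run of 'c', length=2
  Position 5 ('b'): new char, reset run to 1
  Position 6 ('a'): new char, reset run to 1
  Position 7 ('c'): new char, reset run to 1
  Position 8 ('a'): new char, reset run to 1
  Position 9 ('a'): continues run of 'a', length=2
Longest run: 'c' with length 2

2


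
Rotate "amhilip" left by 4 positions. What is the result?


Input: "amhilip", rotate left by 4
First 4 characters: "amhi"
Remaining characters: "lip"
Concatenate remaining + first: "lip" + "amhi" = "lipamhi"

lipamhi


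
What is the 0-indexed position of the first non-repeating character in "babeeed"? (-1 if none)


Input: babeeed
Character frequencies:
  'a': 1
  'b': 2
  'd': 1
  'e': 3
Scanning left to right for freq == 1:
  Position 0 ('b'): freq=2, skip
  Position 1 ('a'): unique! => answer = 1

1


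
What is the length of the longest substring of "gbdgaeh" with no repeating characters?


Input: "gbdgaeh"
Sliding window (track last position of each char):
  Position 0 ('g'): window [0,0] length 1 -- new best
  Position 1 ('b'): window [0,1] length 2 -- new best
  Position 2 ('d'): window [0,2] length 3 -- new best
  Position 3 ('g'): repeat (last at 0), move window start to 1
  Position 3 ('g'): window [1,3] length 3
  Position 4 ('a'): window [1,4] length 4 -- new best
  Position 5 ('e'): window [1,5] length 5 -- new best
  Position 6 ('h'): window [1,6] length 6 -- new best
Longest substring with no repeats: "bdgaeh" with length 6

6


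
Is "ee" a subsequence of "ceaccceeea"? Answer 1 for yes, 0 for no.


Check if "ee" is a subsequence of "ceaccceeea"
Greedy scan:
  Position 0 ('c'): no match needed
  Position 1 ('e'): matches sub[0] = 'e'
  Position 2 ('a'): no match needed
  Position 3 ('c'): no match needed
  Position 4 ('c'): no match needed
  Position 5 ('c'): no match needed
  Position 6 ('e'): matches sub[1] = 'e'
  Position 7 ('e'): no match needed
  Position 8 ('e'): no match needed
  Position 9 ('a'): no match needed
All 2 characters matched => is a subsequence

1


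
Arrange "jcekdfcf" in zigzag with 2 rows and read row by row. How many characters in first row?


Zigzag "jcekdfcf" into 2 rows:
Placing characters:
  'j' => row 0
  'c' => row 1
  'e' => row 0
  'k' => row 1
  'd' => row 0
  'f' => row 1
  'c' => row 0
  'f' => row 1
Rows:
  Row 0: "jedc"
  Row 1: "ckff"
First row length: 4

4


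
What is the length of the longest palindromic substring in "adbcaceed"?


Input: "adbcaceed"
Checking substrings for palindromes:
  [3:6] "cac" (len 3) => palindrome
  [6:8] "ee" (len 2) => palindrome
Longest palindromic substring: "cac" with length 3

3


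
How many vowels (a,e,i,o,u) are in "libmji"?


Input: libmji
Checking each character:
  'l' at position 0: consonant
  'i' at position 1: vowel (running total: 1)
  'b' at position 2: consonant
  'm' at position 3: consonant
  'j' at position 4: consonant
  'i' at position 5: vowel (running total: 2)
Total vowels: 2

2


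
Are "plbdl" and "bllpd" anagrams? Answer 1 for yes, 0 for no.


Strings: "plbdl", "bllpd"
Sorted first:  bdllp
Sorted second: bdllp
Sorted forms match => anagrams

1


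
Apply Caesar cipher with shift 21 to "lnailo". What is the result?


Caesar cipher: shift "lnailo" by 21
  'l' (pos 11) + 21 = pos 6 = 'g'
  'n' (pos 13) + 21 = pos 8 = 'i'
  'a' (pos 0) + 21 = pos 21 = 'v'
  'i' (pos 8) + 21 = pos 3 = 'd'
  'l' (pos 11) + 21 = pos 6 = 'g'
  'o' (pos 14) + 21 = pos 9 = 'j'
Result: givdgj

givdgj


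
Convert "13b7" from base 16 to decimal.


Input: "13b7" in base 16
Positional expansion:
  Digit '1' (value 1) x 16^3 = 4096
  Digit '3' (value 3) x 16^2 = 768
  Digit 'b' (value 11) x 16^1 = 176
  Digit '7' (value 7) x 16^0 = 7
Sum = 5047

5047


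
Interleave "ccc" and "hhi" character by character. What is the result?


Interleaving "ccc" and "hhi":
  Position 0: 'c' from first, 'h' from second => "ch"
  Position 1: 'c' from first, 'h' from second => "ch"
  Position 2: 'c' from first, 'i' from second => "ci"
Result: chchci

chchci


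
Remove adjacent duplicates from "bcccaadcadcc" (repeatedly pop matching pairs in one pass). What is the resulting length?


Input: bcccaadcadcc
Stack-based adjacent duplicate removal:
  Read 'b': push. Stack: b
  Read 'c': push. Stack: bc
  Read 'c': matches stack top 'c' => pop. Stack: b
  Read 'c': push. Stack: bc
  Read 'a': push. Stack: bca
  Read 'a': matches stack top 'a' => pop. Stack: bc
  Read 'd': push. Stack: bcd
  Read 'c': push. Stack: bcdc
  Read 'a': push. Stack: bcdca
  Read 'd': push. Stack: bcdcad
  Read 'c': push. Stack: bcdcadc
  Read 'c': matches stack top 'c' => pop. Stack: bcdcad
Final stack: "bcdcad" (length 6)

6


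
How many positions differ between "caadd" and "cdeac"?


Comparing "caadd" and "cdeac" position by position:
  Position 0: 'c' vs 'c' => same
  Position 1: 'a' vs 'd' => DIFFER
  Position 2: 'a' vs 'e' => DIFFER
  Position 3: 'd' vs 'a' => DIFFER
  Position 4: 'd' vs 'c' => DIFFER
Positions that differ: 4

4


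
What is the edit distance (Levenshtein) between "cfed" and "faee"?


Computing edit distance: "cfed" -> "faee"
DP table:
           f    a    e    e
      0    1    2    3    4
  c   1    1    2    3    4
  f   2    1    2    3    4
  e   3    2    2    2    3
  d   4    3    3    3    3
Edit distance = dp[4][4] = 3

3


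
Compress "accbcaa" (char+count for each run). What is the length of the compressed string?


Input: accbcaa
Runs:
  'a' x 1 => "a1"
  'c' x 2 => "c2"
  'b' x 1 => "b1"
  'c' x 1 => "c1"
  'a' x 2 => "a2"
Compressed: "a1c2b1c1a2"
Compressed length: 10

10


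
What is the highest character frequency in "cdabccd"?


Input: cdabccd
Character counts:
  'a': 1
  'b': 1
  'c': 3
  'd': 2
Maximum frequency: 3

3


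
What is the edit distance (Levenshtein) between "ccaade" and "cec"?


Computing edit distance: "ccaade" -> "cec"
DP table:
           c    e    c
      0    1    2    3
  c   1    0    1    2
  c   2    1    1    1
  a   3    2    2    2
  a   4    3    3    3
  d   5    4    4    4
  e   6    5    4    5
Edit distance = dp[6][3] = 5

5


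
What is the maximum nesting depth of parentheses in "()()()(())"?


Input: "()()()(())"
Tracking depth:
  Position 0 '(': depth becomes 1
  Position 1 ')': depth becomes 0
  Position 2 '(': depth becomes 1
  Position 3 ')': depth becomes 0
  Position 4 '(': depth becomes 1
  Position 5 ')': depth becomes 0
  Position 6 '(': depth becomes 1
  Position 7 '(': depth becomes 2
  Position 8 ')': depth becomes 1
  Position 9 ')': depth becomes 0
Maximum depth reached: 2

2


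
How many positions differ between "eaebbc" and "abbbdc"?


Comparing "eaebbc" and "abbbdc" position by position:
  Position 0: 'e' vs 'a' => DIFFER
  Position 1: 'a' vs 'b' => DIFFER
  Position 2: 'e' vs 'b' => DIFFER
  Position 3: 'b' vs 'b' => same
  Position 4: 'b' vs 'd' => DIFFER
  Position 5: 'c' vs 'c' => same
Positions that differ: 4

4


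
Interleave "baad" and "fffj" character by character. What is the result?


Interleaving "baad" and "fffj":
  Position 0: 'b' from first, 'f' from second => "bf"
  Position 1: 'a' from first, 'f' from second => "af"
  Position 2: 'a' from first, 'f' from second => "af"
  Position 3: 'd' from first, 'j' from second => "dj"
Result: bfafafdj

bfafafdj


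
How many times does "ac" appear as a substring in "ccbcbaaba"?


Searching for "ac" in "ccbcbaaba"
Scanning each position:
  Position 0: "cc" => no
  Position 1: "cb" => no
  Position 2: "bc" => no
  Position 3: "cb" => no
  Position 4: "ba" => no
  Position 5: "aa" => no
  Position 6: "ab" => no
  Position 7: "ba" => no
Total occurrences: 0

0


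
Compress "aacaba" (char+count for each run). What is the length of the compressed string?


Input: aacaba
Runs:
  'a' x 2 => "a2"
  'c' x 1 => "c1"
  'a' x 1 => "a1"
  'b' x 1 => "b1"
  'a' x 1 => "a1"
Compressed: "a2c1a1b1a1"
Compressed length: 10

10


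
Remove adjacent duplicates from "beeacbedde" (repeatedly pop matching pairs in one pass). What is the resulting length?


Input: beeacbedde
Stack-based adjacent duplicate removal:
  Read 'b': push. Stack: b
  Read 'e': push. Stack: be
  Read 'e': matches stack top 'e' => pop. Stack: b
  Read 'a': push. Stack: ba
  Read 'c': push. Stack: bac
  Read 'b': push. Stack: bacb
  Read 'e': push. Stack: bacbe
  Read 'd': push. Stack: bacbed
  Read 'd': matches stack top 'd' => pop. Stack: bacbe
  Read 'e': matches stack top 'e' => pop. Stack: bacb
Final stack: "bacb" (length 4)

4


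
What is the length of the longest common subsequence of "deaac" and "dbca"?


LCS of "deaac" and "dbca"
DP table:
           d    b    c    a
      0    0    0    0    0
  d   0    1    1    1    1
  e   0    1    1    1    1
  a   0    1    1    1    2
  a   0    1    1    1    2
  c   0    1    1    2    2
LCS length = dp[5][4] = 2

2


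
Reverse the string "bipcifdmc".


Input: bipcifdmc
Reading characters right to left:
  Position 8: 'c'
  Position 7: 'm'
  Position 6: 'd'
  Position 5: 'f'
  Position 4: 'i'
  Position 3: 'c'
  Position 2: 'p'
  Position 1: 'i'
  Position 0: 'b'
Reversed: cmdficpib

cmdficpib
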